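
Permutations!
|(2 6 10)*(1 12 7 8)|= |(1 12 7 8)(2 6 10)|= 12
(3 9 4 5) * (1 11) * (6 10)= (1 11)(3 9 4 5)(6 10)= [0, 11, 2, 9, 5, 3, 10, 7, 8, 4, 6, 1]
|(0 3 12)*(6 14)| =6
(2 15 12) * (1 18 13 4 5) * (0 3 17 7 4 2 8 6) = [3, 18, 15, 17, 5, 1, 0, 4, 6, 9, 10, 11, 8, 2, 14, 12, 16, 7, 13] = (0 3 17 7 4 5 1 18 13 2 15 12 8 6)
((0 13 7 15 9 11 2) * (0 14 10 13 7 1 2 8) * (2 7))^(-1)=(0 8 11 9 15 7 1 13 10 14 2)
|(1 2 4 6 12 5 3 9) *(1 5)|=15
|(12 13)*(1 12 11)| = |(1 12 13 11)| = 4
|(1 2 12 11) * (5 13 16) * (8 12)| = |(1 2 8 12 11)(5 13 16)| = 15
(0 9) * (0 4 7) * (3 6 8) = (0 9 4 7)(3 6 8) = [9, 1, 2, 6, 7, 5, 8, 0, 3, 4]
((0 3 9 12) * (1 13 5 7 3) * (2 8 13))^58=(0 9 7 13 2)(1 12 3 5 8)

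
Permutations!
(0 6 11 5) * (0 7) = (0 6 11 5 7) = [6, 1, 2, 3, 4, 7, 11, 0, 8, 9, 10, 5]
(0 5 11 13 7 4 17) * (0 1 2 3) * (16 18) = (0 5 11 13 7 4 17 1 2 3)(16 18) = [5, 2, 3, 0, 17, 11, 6, 4, 8, 9, 10, 13, 12, 7, 14, 15, 18, 1, 16]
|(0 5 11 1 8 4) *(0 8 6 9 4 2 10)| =10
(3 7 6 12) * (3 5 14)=(3 7 6 12 5 14)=[0, 1, 2, 7, 4, 14, 12, 6, 8, 9, 10, 11, 5, 13, 3]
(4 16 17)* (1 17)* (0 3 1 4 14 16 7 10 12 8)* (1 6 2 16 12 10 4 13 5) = (0 3 6 2 16 13 5 1 17 14 12 8)(4 7) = [3, 17, 16, 6, 7, 1, 2, 4, 0, 9, 10, 11, 8, 5, 12, 15, 13, 14]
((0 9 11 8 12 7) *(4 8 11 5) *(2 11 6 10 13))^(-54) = (0 5 8 7 9 4 12)(2 11 6 10 13) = ((0 9 5 4 8 12 7)(2 11 6 10 13))^(-54)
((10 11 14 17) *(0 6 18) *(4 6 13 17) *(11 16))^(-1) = ((0 13 17 10 16 11 14 4 6 18))^(-1) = (0 18 6 4 14 11 16 10 17 13)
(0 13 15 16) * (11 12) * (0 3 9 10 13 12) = (0 12 11)(3 9 10 13 15 16) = [12, 1, 2, 9, 4, 5, 6, 7, 8, 10, 13, 0, 11, 15, 14, 16, 3]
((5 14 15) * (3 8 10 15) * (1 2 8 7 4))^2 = (1 8 15 14 7)(2 10 5 3 4)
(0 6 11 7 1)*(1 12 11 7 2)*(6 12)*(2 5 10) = [12, 0, 1, 3, 4, 10, 7, 6, 8, 9, 2, 5, 11] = (0 12 11 5 10 2 1)(6 7)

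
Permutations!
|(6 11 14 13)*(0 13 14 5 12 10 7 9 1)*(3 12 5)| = 10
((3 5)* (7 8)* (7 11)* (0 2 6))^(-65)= (0 2 6)(3 5)(7 8 11)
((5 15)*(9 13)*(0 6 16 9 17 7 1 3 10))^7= (0 1 13 6 3 17 16 10 7 9)(5 15)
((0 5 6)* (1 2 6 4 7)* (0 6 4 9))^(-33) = ((0 5 9)(1 2 4 7))^(-33) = (9)(1 7 4 2)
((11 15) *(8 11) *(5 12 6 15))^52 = ((5 12 6 15 8 11))^52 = (5 8 6)(11 15 12)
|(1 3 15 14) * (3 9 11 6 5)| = |(1 9 11 6 5 3 15 14)| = 8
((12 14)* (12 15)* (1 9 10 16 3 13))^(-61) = ((1 9 10 16 3 13)(12 14 15))^(-61) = (1 13 3 16 10 9)(12 15 14)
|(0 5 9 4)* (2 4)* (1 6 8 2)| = 8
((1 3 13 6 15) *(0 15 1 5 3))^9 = (0 5 13 1 15 3 6)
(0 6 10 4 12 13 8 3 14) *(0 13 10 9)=(0 6 9)(3 14 13 8)(4 12 10)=[6, 1, 2, 14, 12, 5, 9, 7, 3, 0, 4, 11, 10, 8, 13]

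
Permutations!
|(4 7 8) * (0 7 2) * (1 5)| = 10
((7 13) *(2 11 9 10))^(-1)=(2 10 9 11)(7 13)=((2 11 9 10)(7 13))^(-1)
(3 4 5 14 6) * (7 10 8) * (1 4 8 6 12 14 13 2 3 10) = (1 4 5 13 2 3 8 7)(6 10)(12 14) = [0, 4, 3, 8, 5, 13, 10, 1, 7, 9, 6, 11, 14, 2, 12]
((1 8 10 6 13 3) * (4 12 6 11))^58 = (1 4 3 11 13 10 6 8 12)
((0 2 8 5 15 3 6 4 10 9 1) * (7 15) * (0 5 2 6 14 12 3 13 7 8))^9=(15)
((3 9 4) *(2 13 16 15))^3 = (2 15 16 13)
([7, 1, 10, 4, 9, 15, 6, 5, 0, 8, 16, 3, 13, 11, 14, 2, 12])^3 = [15, 1, 12, 8, 0, 10, 6, 2, 5, 7, 13, 9, 3, 4, 14, 16, 11]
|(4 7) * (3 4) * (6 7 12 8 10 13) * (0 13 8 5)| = 8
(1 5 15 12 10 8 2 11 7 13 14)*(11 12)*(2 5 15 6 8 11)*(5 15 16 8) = [0, 16, 12, 3, 4, 6, 5, 13, 15, 9, 11, 7, 10, 14, 1, 2, 8] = (1 16 8 15 2 12 10 11 7 13 14)(5 6)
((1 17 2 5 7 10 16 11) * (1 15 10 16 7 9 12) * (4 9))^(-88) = ((1 17 2 5 4 9 12)(7 16 11 15 10))^(-88) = (1 5 12 2 9 17 4)(7 11 10 16 15)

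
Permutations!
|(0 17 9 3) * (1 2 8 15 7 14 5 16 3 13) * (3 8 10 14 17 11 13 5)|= 56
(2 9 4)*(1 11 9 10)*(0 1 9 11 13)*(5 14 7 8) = [1, 13, 10, 3, 2, 14, 6, 8, 5, 4, 9, 11, 12, 0, 7] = (0 1 13)(2 10 9 4)(5 14 7 8)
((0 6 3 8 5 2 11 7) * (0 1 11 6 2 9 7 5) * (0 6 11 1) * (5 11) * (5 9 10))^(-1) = (11)(0 7 9 2)(3 6 8)(5 10)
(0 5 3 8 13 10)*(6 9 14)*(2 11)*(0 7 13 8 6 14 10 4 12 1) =[5, 0, 11, 6, 12, 3, 9, 13, 8, 10, 7, 2, 1, 4, 14] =(14)(0 5 3 6 9 10 7 13 4 12 1)(2 11)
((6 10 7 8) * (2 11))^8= ((2 11)(6 10 7 8))^8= (11)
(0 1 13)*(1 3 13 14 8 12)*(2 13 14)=[3, 2, 13, 14, 4, 5, 6, 7, 12, 9, 10, 11, 1, 0, 8]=(0 3 14 8 12 1 2 13)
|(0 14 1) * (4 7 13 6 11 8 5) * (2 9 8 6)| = |(0 14 1)(2 9 8 5 4 7 13)(6 11)| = 42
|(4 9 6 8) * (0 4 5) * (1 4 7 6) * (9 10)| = |(0 7 6 8 5)(1 4 10 9)| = 20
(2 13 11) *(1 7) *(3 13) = (1 7)(2 3 13 11) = [0, 7, 3, 13, 4, 5, 6, 1, 8, 9, 10, 2, 12, 11]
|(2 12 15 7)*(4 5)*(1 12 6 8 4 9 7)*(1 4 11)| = |(1 12 15 4 5 9 7 2 6 8 11)| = 11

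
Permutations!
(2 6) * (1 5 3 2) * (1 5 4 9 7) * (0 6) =(0 6 5 3 2)(1 4 9 7) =[6, 4, 0, 2, 9, 3, 5, 1, 8, 7]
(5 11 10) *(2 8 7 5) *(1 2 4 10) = (1 2 8 7 5 11)(4 10) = [0, 2, 8, 3, 10, 11, 6, 5, 7, 9, 4, 1]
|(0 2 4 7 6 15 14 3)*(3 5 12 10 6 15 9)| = |(0 2 4 7 15 14 5 12 10 6 9 3)| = 12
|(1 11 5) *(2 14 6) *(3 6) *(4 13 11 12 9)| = 28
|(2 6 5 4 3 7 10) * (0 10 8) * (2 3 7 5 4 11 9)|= 11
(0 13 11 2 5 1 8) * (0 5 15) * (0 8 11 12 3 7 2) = [13, 11, 15, 7, 4, 1, 6, 2, 5, 9, 10, 0, 3, 12, 14, 8] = (0 13 12 3 7 2 15 8 5 1 11)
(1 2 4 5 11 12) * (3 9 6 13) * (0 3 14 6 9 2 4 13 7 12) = (0 3 2 13 14 6 7 12 1 4 5 11) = [3, 4, 13, 2, 5, 11, 7, 12, 8, 9, 10, 0, 1, 14, 6]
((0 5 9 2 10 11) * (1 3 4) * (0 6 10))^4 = (1 3 4)(6 10 11)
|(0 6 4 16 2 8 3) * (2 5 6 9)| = 20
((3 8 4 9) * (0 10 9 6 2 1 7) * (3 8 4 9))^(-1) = ((0 10 3 4 6 2 1 7)(8 9))^(-1) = (0 7 1 2 6 4 3 10)(8 9)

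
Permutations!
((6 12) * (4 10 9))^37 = (4 10 9)(6 12)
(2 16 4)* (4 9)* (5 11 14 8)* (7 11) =[0, 1, 16, 3, 2, 7, 6, 11, 5, 4, 10, 14, 12, 13, 8, 15, 9] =(2 16 9 4)(5 7 11 14 8)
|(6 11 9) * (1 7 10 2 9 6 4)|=6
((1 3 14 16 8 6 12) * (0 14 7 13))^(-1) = ((0 14 16 8 6 12 1 3 7 13))^(-1) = (0 13 7 3 1 12 6 8 16 14)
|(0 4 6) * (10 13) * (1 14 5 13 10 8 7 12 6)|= |(0 4 1 14 5 13 8 7 12 6)|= 10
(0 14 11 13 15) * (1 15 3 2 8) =[14, 15, 8, 2, 4, 5, 6, 7, 1, 9, 10, 13, 12, 3, 11, 0] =(0 14 11 13 3 2 8 1 15)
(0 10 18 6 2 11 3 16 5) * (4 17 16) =(0 10 18 6 2 11 3 4 17 16 5) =[10, 1, 11, 4, 17, 0, 2, 7, 8, 9, 18, 3, 12, 13, 14, 15, 5, 16, 6]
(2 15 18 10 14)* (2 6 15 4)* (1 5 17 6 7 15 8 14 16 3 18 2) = (1 5 17 6 8 14 7 15 2 4)(3 18 10 16) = [0, 5, 4, 18, 1, 17, 8, 15, 14, 9, 16, 11, 12, 13, 7, 2, 3, 6, 10]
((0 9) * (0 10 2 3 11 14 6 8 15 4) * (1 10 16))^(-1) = ((0 9 16 1 10 2 3 11 14 6 8 15 4))^(-1) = (0 4 15 8 6 14 11 3 2 10 1 16 9)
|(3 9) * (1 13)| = 2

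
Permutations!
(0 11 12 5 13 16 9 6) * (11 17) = (0 17 11 12 5 13 16 9 6) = [17, 1, 2, 3, 4, 13, 0, 7, 8, 6, 10, 12, 5, 16, 14, 15, 9, 11]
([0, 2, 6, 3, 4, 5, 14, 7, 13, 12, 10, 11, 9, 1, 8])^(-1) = (1 13 8 14 6 2)(9 12)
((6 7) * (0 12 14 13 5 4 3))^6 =((0 12 14 13 5 4 3)(6 7))^6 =(0 3 4 5 13 14 12)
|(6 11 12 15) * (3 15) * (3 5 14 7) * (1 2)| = |(1 2)(3 15 6 11 12 5 14 7)| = 8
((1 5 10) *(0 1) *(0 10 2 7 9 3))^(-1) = (10)(0 3 9 7 2 5 1)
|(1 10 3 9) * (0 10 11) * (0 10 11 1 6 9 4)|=|(0 11 10 3 4)(6 9)|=10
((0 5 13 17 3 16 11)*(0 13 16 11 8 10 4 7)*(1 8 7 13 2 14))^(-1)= ((0 5 16 7)(1 8 10 4 13 17 3 11 2 14))^(-1)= (0 7 16 5)(1 14 2 11 3 17 13 4 10 8)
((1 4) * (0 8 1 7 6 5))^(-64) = (0 5 6 7 4 1 8)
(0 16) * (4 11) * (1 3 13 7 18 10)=(0 16)(1 3 13 7 18 10)(4 11)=[16, 3, 2, 13, 11, 5, 6, 18, 8, 9, 1, 4, 12, 7, 14, 15, 0, 17, 10]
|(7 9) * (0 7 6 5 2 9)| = 4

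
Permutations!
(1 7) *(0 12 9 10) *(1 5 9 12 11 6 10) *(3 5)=(12)(0 11 6 10)(1 7 3 5 9)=[11, 7, 2, 5, 4, 9, 10, 3, 8, 1, 0, 6, 12]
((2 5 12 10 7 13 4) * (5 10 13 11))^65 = ((2 10 7 11 5 12 13 4))^65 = (2 10 7 11 5 12 13 4)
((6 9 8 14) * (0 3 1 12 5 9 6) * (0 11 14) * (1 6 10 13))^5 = (0 1)(3 12)(5 6)(8 13)(9 10)(11 14)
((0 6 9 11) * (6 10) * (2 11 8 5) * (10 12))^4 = (0 9 11 6 2 10 5 12 8) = ((0 12 10 6 9 8 5 2 11))^4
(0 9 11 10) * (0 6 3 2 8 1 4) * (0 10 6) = (0 9 11 6 3 2 8 1 4 10) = [9, 4, 8, 2, 10, 5, 3, 7, 1, 11, 0, 6]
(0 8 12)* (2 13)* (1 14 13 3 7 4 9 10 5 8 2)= (0 2 3 7 4 9 10 5 8 12)(1 14 13)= [2, 14, 3, 7, 9, 8, 6, 4, 12, 10, 5, 11, 0, 1, 13]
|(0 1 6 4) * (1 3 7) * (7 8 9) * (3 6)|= |(0 6 4)(1 3 8 9 7)|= 15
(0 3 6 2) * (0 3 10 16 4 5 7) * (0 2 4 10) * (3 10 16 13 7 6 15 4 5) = (16)(2 10 13 7)(3 15 4)(5 6) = [0, 1, 10, 15, 3, 6, 5, 2, 8, 9, 13, 11, 12, 7, 14, 4, 16]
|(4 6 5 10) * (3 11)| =|(3 11)(4 6 5 10)| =4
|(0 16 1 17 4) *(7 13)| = |(0 16 1 17 4)(7 13)| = 10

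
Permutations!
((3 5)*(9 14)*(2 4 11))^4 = ((2 4 11)(3 5)(9 14))^4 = (14)(2 4 11)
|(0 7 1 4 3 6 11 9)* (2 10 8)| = 24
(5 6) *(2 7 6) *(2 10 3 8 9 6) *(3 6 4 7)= (2 3 8 9 4 7)(5 10 6)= [0, 1, 3, 8, 7, 10, 5, 2, 9, 4, 6]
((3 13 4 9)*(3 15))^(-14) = (3 13 4 9 15)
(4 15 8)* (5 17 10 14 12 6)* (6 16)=[0, 1, 2, 3, 15, 17, 5, 7, 4, 9, 14, 11, 16, 13, 12, 8, 6, 10]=(4 15 8)(5 17 10 14 12 16 6)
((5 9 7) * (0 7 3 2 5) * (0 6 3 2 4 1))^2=(0 6 4)(1 7 3)(2 9 5)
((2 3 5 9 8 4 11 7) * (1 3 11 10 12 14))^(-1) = ((1 3 5 9 8 4 10 12 14)(2 11 7))^(-1) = (1 14 12 10 4 8 9 5 3)(2 7 11)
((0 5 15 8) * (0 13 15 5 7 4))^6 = (15)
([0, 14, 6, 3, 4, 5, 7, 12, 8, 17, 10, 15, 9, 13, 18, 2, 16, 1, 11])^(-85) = (1 11 6 9 14 15 7 17 18 2 12)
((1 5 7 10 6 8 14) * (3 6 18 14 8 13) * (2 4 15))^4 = (1 18 7)(2 4 15)(3 6 13)(5 14 10)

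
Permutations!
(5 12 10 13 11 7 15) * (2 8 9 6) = (2 8 9 6)(5 12 10 13 11 7 15) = [0, 1, 8, 3, 4, 12, 2, 15, 9, 6, 13, 7, 10, 11, 14, 5]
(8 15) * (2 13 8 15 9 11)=[0, 1, 13, 3, 4, 5, 6, 7, 9, 11, 10, 2, 12, 8, 14, 15]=(15)(2 13 8 9 11)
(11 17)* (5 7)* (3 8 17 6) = [0, 1, 2, 8, 4, 7, 3, 5, 17, 9, 10, 6, 12, 13, 14, 15, 16, 11] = (3 8 17 11 6)(5 7)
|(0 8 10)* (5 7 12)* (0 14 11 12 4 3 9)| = |(0 8 10 14 11 12 5 7 4 3 9)| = 11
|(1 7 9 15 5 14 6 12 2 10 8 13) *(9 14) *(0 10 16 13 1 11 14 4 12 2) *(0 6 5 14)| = 12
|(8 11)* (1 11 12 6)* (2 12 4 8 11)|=|(1 2 12 6)(4 8)|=4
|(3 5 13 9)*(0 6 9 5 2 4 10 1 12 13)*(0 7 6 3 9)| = 11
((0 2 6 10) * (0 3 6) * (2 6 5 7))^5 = ((0 6 10 3 5 7 2))^5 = (0 7 3 6 2 5 10)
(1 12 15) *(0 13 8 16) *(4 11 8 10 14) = (0 13 10 14 4 11 8 16)(1 12 15) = [13, 12, 2, 3, 11, 5, 6, 7, 16, 9, 14, 8, 15, 10, 4, 1, 0]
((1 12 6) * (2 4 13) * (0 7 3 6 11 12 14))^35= ((0 7 3 6 1 14)(2 4 13)(11 12))^35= (0 14 1 6 3 7)(2 13 4)(11 12)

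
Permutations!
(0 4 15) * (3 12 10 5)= [4, 1, 2, 12, 15, 3, 6, 7, 8, 9, 5, 11, 10, 13, 14, 0]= (0 4 15)(3 12 10 5)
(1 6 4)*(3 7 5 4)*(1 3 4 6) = [0, 1, 2, 7, 3, 6, 4, 5] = (3 7 5 6 4)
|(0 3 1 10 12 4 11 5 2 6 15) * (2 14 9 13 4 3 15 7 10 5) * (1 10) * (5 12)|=26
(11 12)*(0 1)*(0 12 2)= (0 1 12 11 2)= [1, 12, 0, 3, 4, 5, 6, 7, 8, 9, 10, 2, 11]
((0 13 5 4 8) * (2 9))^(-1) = ((0 13 5 4 8)(2 9))^(-1) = (0 8 4 5 13)(2 9)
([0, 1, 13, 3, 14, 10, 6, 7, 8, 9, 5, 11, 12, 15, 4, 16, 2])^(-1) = [0, 1, 16, 3, 14, 10, 6, 7, 8, 9, 5, 11, 12, 2, 4, 13, 15]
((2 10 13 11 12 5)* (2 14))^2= (2 13 12 14 10 11 5)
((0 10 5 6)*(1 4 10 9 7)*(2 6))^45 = (10)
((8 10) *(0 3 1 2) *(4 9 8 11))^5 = ((0 3 1 2)(4 9 8 10 11))^5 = (11)(0 3 1 2)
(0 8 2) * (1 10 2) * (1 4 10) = (0 8 4 10 2) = [8, 1, 0, 3, 10, 5, 6, 7, 4, 9, 2]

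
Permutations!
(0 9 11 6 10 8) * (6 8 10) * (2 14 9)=(0 2 14 9 11 8)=[2, 1, 14, 3, 4, 5, 6, 7, 0, 11, 10, 8, 12, 13, 9]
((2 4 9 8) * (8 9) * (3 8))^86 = ((9)(2 4 3 8))^86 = (9)(2 3)(4 8)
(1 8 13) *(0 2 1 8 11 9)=(0 2 1 11 9)(8 13)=[2, 11, 1, 3, 4, 5, 6, 7, 13, 0, 10, 9, 12, 8]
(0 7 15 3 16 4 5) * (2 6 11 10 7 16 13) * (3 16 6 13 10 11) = [6, 1, 13, 10, 5, 0, 3, 15, 8, 9, 7, 11, 12, 2, 14, 16, 4] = (0 6 3 10 7 15 16 4 5)(2 13)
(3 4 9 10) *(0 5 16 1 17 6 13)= (0 5 16 1 17 6 13)(3 4 9 10)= [5, 17, 2, 4, 9, 16, 13, 7, 8, 10, 3, 11, 12, 0, 14, 15, 1, 6]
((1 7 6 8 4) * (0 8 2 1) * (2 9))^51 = ((0 8 4)(1 7 6 9 2))^51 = (1 7 6 9 2)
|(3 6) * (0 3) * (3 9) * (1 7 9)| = 6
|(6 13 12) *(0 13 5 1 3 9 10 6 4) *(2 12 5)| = 11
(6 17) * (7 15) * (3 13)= (3 13)(6 17)(7 15)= [0, 1, 2, 13, 4, 5, 17, 15, 8, 9, 10, 11, 12, 3, 14, 7, 16, 6]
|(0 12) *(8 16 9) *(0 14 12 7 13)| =|(0 7 13)(8 16 9)(12 14)| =6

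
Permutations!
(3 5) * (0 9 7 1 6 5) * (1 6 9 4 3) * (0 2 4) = [0, 9, 4, 2, 3, 1, 5, 6, 8, 7] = (1 9 7 6 5)(2 4 3)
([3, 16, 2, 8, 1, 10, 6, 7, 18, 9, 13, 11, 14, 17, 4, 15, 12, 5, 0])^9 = [3, 4, 2, 8, 14, 10, 6, 7, 18, 9, 13, 11, 16, 17, 12, 15, 1, 5, 0]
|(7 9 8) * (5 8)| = 4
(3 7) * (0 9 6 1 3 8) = [9, 3, 2, 7, 4, 5, 1, 8, 0, 6] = (0 9 6 1 3 7 8)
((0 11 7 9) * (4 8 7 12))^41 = ((0 11 12 4 8 7 9))^41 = (0 9 7 8 4 12 11)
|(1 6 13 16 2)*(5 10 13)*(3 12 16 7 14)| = 11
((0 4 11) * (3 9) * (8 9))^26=(0 11 4)(3 9 8)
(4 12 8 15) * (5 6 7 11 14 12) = (4 5 6 7 11 14 12 8 15) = [0, 1, 2, 3, 5, 6, 7, 11, 15, 9, 10, 14, 8, 13, 12, 4]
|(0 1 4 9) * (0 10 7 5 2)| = 8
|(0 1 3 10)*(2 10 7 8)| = 7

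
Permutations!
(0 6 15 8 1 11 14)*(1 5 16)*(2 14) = (0 6 15 8 5 16 1 11 2 14) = [6, 11, 14, 3, 4, 16, 15, 7, 5, 9, 10, 2, 12, 13, 0, 8, 1]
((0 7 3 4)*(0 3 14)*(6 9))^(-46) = ((0 7 14)(3 4)(6 9))^(-46) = (0 14 7)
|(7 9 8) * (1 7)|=4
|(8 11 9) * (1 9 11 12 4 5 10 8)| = |(1 9)(4 5 10 8 12)| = 10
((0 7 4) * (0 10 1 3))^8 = (0 4 1)(3 7 10)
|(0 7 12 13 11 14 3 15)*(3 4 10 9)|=11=|(0 7 12 13 11 14 4 10 9 3 15)|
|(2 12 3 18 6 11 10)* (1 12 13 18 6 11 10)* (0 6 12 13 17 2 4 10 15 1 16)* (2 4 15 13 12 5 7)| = |(0 6 13 18 11 16)(1 12 3 5 7 2 17 4 10 15)| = 30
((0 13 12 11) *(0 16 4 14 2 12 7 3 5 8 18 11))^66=((0 13 7 3 5 8 18 11 16 4 14 2 12))^66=(0 13 7 3 5 8 18 11 16 4 14 2 12)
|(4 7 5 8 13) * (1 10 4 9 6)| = |(1 10 4 7 5 8 13 9 6)| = 9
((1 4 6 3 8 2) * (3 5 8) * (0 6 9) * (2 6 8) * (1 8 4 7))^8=(0 9 4)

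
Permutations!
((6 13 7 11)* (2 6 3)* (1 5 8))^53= (1 8 5)(2 3 11 7 13 6)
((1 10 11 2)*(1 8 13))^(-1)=((1 10 11 2 8 13))^(-1)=(1 13 8 2 11 10)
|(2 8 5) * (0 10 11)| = 3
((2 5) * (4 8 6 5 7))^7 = ((2 7 4 8 6 5))^7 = (2 7 4 8 6 5)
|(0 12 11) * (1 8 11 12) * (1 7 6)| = 6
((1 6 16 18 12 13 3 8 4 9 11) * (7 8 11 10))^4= ((1 6 16 18 12 13 3 11)(4 9 10 7 8))^4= (1 12)(3 16)(4 8 7 10 9)(6 13)(11 18)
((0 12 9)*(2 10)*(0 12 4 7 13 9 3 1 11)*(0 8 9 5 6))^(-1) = (0 6 5 13 7 4)(1 3 12 9 8 11)(2 10)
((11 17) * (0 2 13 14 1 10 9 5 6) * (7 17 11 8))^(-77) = ((0 2 13 14 1 10 9 5 6)(7 17 8))^(-77) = (0 1 6 14 5 13 9 2 10)(7 17 8)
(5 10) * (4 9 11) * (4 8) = (4 9 11 8)(5 10) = [0, 1, 2, 3, 9, 10, 6, 7, 4, 11, 5, 8]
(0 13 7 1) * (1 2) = (0 13 7 2 1) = [13, 0, 1, 3, 4, 5, 6, 2, 8, 9, 10, 11, 12, 7]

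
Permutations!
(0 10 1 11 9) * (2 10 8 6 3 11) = (0 8 6 3 11 9)(1 2 10) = [8, 2, 10, 11, 4, 5, 3, 7, 6, 0, 1, 9]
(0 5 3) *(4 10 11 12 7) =(0 5 3)(4 10 11 12 7) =[5, 1, 2, 0, 10, 3, 6, 4, 8, 9, 11, 12, 7]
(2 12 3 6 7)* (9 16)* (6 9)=[0, 1, 12, 9, 4, 5, 7, 2, 8, 16, 10, 11, 3, 13, 14, 15, 6]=(2 12 3 9 16 6 7)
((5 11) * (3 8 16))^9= (16)(5 11)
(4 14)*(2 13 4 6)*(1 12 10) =(1 12 10)(2 13 4 14 6) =[0, 12, 13, 3, 14, 5, 2, 7, 8, 9, 1, 11, 10, 4, 6]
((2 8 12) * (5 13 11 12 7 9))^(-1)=((2 8 7 9 5 13 11 12))^(-1)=(2 12 11 13 5 9 7 8)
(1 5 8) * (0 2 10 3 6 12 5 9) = (0 2 10 3 6 12 5 8 1 9) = [2, 9, 10, 6, 4, 8, 12, 7, 1, 0, 3, 11, 5]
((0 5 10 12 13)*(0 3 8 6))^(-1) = ((0 5 10 12 13 3 8 6))^(-1) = (0 6 8 3 13 12 10 5)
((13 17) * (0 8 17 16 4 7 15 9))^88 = ((0 8 17 13 16 4 7 15 9))^88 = (0 15 4 13 8 9 7 16 17)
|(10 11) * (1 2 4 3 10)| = 6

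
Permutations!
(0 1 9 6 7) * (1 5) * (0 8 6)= (0 5 1 9)(6 7 8)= [5, 9, 2, 3, 4, 1, 7, 8, 6, 0]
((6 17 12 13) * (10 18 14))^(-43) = (6 17 12 13)(10 14 18)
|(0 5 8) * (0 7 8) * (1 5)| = |(0 1 5)(7 8)| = 6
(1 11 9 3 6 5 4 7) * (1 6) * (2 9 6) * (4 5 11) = (1 4 7 2 9 3)(6 11) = [0, 4, 9, 1, 7, 5, 11, 2, 8, 3, 10, 6]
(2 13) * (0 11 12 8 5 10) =(0 11 12 8 5 10)(2 13) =[11, 1, 13, 3, 4, 10, 6, 7, 5, 9, 0, 12, 8, 2]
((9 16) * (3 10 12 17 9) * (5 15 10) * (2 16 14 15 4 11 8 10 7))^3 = ((2 16 3 5 4 11 8 10 12 17 9 14 15 7))^3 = (2 5 8 17 15 16 4 10 9 7 3 11 12 14)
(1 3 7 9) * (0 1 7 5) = (0 1 3 5)(7 9) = [1, 3, 2, 5, 4, 0, 6, 9, 8, 7]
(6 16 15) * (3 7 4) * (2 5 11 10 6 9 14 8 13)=(2 5 11 10 6 16 15 9 14 8 13)(3 7 4)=[0, 1, 5, 7, 3, 11, 16, 4, 13, 14, 6, 10, 12, 2, 8, 9, 15]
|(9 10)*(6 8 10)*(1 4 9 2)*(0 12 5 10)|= 10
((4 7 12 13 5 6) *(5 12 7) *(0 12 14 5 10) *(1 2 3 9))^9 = (0 12 13 14 5 6 4 10)(1 2 3 9)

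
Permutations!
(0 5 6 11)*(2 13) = (0 5 6 11)(2 13) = [5, 1, 13, 3, 4, 6, 11, 7, 8, 9, 10, 0, 12, 2]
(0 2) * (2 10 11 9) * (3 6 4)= [10, 1, 0, 6, 3, 5, 4, 7, 8, 2, 11, 9]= (0 10 11 9 2)(3 6 4)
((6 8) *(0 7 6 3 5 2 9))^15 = (0 9 2 5 3 8 6 7)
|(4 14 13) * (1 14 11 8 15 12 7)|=9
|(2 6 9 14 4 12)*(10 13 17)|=|(2 6 9 14 4 12)(10 13 17)|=6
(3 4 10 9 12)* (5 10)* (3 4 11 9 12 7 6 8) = [0, 1, 2, 11, 5, 10, 8, 6, 3, 7, 12, 9, 4] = (3 11 9 7 6 8)(4 5 10 12)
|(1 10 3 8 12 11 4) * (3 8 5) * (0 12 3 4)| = |(0 12 11)(1 10 8 3 5 4)| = 6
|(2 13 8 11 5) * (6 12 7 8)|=|(2 13 6 12 7 8 11 5)|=8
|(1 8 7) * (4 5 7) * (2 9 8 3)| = 8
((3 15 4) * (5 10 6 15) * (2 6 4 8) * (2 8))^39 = (15)(3 4 10 5)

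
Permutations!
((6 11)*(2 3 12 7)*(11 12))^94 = ((2 3 11 6 12 7))^94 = (2 12 11)(3 7 6)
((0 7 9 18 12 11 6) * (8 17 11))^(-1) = ((0 7 9 18 12 8 17 11 6))^(-1) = (0 6 11 17 8 12 18 9 7)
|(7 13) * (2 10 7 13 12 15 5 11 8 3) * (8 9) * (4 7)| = |(2 10 4 7 12 15 5 11 9 8 3)| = 11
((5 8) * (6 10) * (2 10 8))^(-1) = (2 5 8 6 10)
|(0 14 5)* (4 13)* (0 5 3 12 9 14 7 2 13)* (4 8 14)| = |(0 7 2 13 8 14 3 12 9 4)| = 10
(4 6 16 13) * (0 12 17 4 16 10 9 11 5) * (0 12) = (4 6 10 9 11 5 12 17)(13 16) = [0, 1, 2, 3, 6, 12, 10, 7, 8, 11, 9, 5, 17, 16, 14, 15, 13, 4]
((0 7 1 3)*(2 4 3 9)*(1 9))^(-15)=((0 7 9 2 4 3))^(-15)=(0 2)(3 9)(4 7)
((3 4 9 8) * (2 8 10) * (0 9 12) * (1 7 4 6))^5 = ((0 9 10 2 8 3 6 1 7 4 12))^5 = (0 3 12 8 4 2 7 10 1 9 6)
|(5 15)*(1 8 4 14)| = |(1 8 4 14)(5 15)| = 4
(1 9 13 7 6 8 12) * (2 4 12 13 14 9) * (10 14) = (1 2 4 12)(6 8 13 7)(9 10 14) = [0, 2, 4, 3, 12, 5, 8, 6, 13, 10, 14, 11, 1, 7, 9]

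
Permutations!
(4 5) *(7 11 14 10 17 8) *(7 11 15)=(4 5)(7 15)(8 11 14 10 17)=[0, 1, 2, 3, 5, 4, 6, 15, 11, 9, 17, 14, 12, 13, 10, 7, 16, 8]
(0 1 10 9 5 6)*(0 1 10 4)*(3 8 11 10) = (0 3 8 11 10 9 5 6 1 4) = [3, 4, 2, 8, 0, 6, 1, 7, 11, 5, 9, 10]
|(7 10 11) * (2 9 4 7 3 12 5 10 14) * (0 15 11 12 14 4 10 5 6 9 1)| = |(0 15 11 3 14 2 1)(4 7)(6 9 10 12)| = 28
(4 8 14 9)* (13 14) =[0, 1, 2, 3, 8, 5, 6, 7, 13, 4, 10, 11, 12, 14, 9] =(4 8 13 14 9)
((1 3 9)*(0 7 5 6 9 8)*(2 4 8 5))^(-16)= (0 8 4 2 7)(1 9 6 5 3)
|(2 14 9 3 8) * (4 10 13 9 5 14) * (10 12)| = |(2 4 12 10 13 9 3 8)(5 14)| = 8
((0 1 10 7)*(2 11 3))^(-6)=((0 1 10 7)(2 11 3))^(-6)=(11)(0 10)(1 7)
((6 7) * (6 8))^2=((6 7 8))^2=(6 8 7)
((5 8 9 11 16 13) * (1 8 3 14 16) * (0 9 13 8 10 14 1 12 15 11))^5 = ((0 9)(1 10 14 16 8 13 5 3)(11 12 15))^5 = (0 9)(1 13 14 3 8 10 5 16)(11 15 12)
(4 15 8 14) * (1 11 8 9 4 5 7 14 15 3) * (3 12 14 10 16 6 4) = (1 11 8 15 9 3)(4 12 14 5 7 10 16 6) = [0, 11, 2, 1, 12, 7, 4, 10, 15, 3, 16, 8, 14, 13, 5, 9, 6]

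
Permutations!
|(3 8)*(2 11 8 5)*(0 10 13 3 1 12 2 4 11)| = 11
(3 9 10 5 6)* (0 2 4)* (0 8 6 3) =[2, 1, 4, 9, 8, 3, 0, 7, 6, 10, 5] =(0 2 4 8 6)(3 9 10 5)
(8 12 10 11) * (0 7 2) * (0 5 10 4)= [7, 1, 5, 3, 0, 10, 6, 2, 12, 9, 11, 8, 4]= (0 7 2 5 10 11 8 12 4)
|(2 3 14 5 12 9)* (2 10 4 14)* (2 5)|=8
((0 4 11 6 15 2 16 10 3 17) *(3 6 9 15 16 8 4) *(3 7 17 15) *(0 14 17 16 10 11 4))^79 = ((0 7 16 11 9 3 15 2 8)(6 10)(14 17))^79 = (0 2 3 11 7 8 15 9 16)(6 10)(14 17)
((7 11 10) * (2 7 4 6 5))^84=(11)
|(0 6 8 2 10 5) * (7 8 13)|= 8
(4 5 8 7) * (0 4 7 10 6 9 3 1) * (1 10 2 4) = [1, 0, 4, 10, 5, 8, 9, 7, 2, 3, 6] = (0 1)(2 4 5 8)(3 10 6 9)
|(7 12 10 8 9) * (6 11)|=|(6 11)(7 12 10 8 9)|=10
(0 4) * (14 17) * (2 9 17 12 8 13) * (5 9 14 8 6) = (0 4)(2 14 12 6 5 9 17 8 13) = [4, 1, 14, 3, 0, 9, 5, 7, 13, 17, 10, 11, 6, 2, 12, 15, 16, 8]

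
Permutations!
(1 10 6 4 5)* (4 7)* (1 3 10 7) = (1 7 4 5 3 10 6) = [0, 7, 2, 10, 5, 3, 1, 4, 8, 9, 6]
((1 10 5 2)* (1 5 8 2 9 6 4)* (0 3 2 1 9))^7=(0 5 2 3)(1 10 8)(4 9 6)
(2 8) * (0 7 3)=[7, 1, 8, 0, 4, 5, 6, 3, 2]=(0 7 3)(2 8)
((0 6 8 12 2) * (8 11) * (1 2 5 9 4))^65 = (0 5)(1 8)(2 12)(4 11)(6 9)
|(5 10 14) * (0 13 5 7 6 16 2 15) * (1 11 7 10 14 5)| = 9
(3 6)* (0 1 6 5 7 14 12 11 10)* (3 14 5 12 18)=[1, 6, 2, 12, 4, 7, 14, 5, 8, 9, 0, 10, 11, 13, 18, 15, 16, 17, 3]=(0 1 6 14 18 3 12 11 10)(5 7)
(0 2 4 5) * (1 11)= [2, 11, 4, 3, 5, 0, 6, 7, 8, 9, 10, 1]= (0 2 4 5)(1 11)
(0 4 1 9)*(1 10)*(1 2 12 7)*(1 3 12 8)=(0 4 10 2 8 1 9)(3 12 7)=[4, 9, 8, 12, 10, 5, 6, 3, 1, 0, 2, 11, 7]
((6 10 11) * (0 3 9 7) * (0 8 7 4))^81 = (11)(0 3 9 4)(7 8)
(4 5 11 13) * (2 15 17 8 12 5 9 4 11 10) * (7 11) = [0, 1, 15, 3, 9, 10, 6, 11, 12, 4, 2, 13, 5, 7, 14, 17, 16, 8] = (2 15 17 8 12 5 10)(4 9)(7 11 13)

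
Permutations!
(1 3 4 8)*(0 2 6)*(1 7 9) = (0 2 6)(1 3 4 8 7 9) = [2, 3, 6, 4, 8, 5, 0, 9, 7, 1]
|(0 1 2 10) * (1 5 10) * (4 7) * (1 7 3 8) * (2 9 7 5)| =|(0 2 5 10)(1 9 7 4 3 8)| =12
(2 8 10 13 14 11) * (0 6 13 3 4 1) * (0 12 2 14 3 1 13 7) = (0 6 7)(1 12 2 8 10)(3 4 13)(11 14) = [6, 12, 8, 4, 13, 5, 7, 0, 10, 9, 1, 14, 2, 3, 11]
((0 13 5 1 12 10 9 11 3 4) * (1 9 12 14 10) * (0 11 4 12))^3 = (0 9 3 14 13 4 12 10 5 11 1)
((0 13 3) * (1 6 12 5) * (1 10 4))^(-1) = (0 3 13)(1 4 10 5 12 6)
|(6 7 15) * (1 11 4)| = |(1 11 4)(6 7 15)| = 3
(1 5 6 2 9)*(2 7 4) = (1 5 6 7 4 2 9) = [0, 5, 9, 3, 2, 6, 7, 4, 8, 1]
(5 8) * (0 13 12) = [13, 1, 2, 3, 4, 8, 6, 7, 5, 9, 10, 11, 0, 12] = (0 13 12)(5 8)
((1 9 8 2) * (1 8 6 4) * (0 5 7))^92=((0 5 7)(1 9 6 4)(2 8))^92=(9)(0 7 5)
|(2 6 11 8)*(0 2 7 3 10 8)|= 4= |(0 2 6 11)(3 10 8 7)|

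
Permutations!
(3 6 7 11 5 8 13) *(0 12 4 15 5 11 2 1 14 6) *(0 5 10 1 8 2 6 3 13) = (0 12 4 15 10 1 14 3 5 2 8)(6 7) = [12, 14, 8, 5, 15, 2, 7, 6, 0, 9, 1, 11, 4, 13, 3, 10]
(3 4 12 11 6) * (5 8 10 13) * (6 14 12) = (3 4 6)(5 8 10 13)(11 14 12) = [0, 1, 2, 4, 6, 8, 3, 7, 10, 9, 13, 14, 11, 5, 12]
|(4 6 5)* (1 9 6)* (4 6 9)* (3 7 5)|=4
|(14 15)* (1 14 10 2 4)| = |(1 14 15 10 2 4)| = 6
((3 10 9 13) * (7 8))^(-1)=(3 13 9 10)(7 8)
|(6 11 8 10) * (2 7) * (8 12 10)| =4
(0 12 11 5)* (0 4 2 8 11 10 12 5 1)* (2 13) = [5, 0, 8, 3, 13, 4, 6, 7, 11, 9, 12, 1, 10, 2] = (0 5 4 13 2 8 11 1)(10 12)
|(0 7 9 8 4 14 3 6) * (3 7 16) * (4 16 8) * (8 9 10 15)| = 11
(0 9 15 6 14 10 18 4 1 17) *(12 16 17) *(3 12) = [9, 3, 2, 12, 1, 5, 14, 7, 8, 15, 18, 11, 16, 13, 10, 6, 17, 0, 4] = (0 9 15 6 14 10 18 4 1 3 12 16 17)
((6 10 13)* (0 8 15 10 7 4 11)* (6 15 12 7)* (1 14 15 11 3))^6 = ((0 8 12 7 4 3 1 14 15 10 13 11))^6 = (0 1)(3 11)(4 13)(7 10)(8 14)(12 15)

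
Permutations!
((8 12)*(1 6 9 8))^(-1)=((1 6 9 8 12))^(-1)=(1 12 8 9 6)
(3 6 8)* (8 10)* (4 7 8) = (3 6 10 4 7 8) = [0, 1, 2, 6, 7, 5, 10, 8, 3, 9, 4]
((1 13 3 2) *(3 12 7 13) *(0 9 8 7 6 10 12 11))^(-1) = ((0 9 8 7 13 11)(1 3 2)(6 10 12))^(-1) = (0 11 13 7 8 9)(1 2 3)(6 12 10)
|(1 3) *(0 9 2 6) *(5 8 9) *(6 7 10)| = |(0 5 8 9 2 7 10 6)(1 3)| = 8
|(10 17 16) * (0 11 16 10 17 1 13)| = 7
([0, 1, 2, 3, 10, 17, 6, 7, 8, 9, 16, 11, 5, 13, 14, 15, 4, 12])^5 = (4 16 10)(5 12 17)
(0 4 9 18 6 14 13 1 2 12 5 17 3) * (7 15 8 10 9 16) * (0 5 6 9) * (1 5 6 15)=(0 4 16 7 1 2 12 15 8 10)(3 6 14 13 5 17)(9 18)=[4, 2, 12, 6, 16, 17, 14, 1, 10, 18, 0, 11, 15, 5, 13, 8, 7, 3, 9]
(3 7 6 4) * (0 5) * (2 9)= (0 5)(2 9)(3 7 6 4)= [5, 1, 9, 7, 3, 0, 4, 6, 8, 2]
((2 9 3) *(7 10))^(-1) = (2 3 9)(7 10)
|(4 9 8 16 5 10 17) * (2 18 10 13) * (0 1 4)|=12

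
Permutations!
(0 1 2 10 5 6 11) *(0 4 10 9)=(0 1 2 9)(4 10 5 6 11)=[1, 2, 9, 3, 10, 6, 11, 7, 8, 0, 5, 4]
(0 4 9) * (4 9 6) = (0 9)(4 6) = [9, 1, 2, 3, 6, 5, 4, 7, 8, 0]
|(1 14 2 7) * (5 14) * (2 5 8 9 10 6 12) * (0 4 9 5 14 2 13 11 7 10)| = |(14)(0 4 9)(1 8 5 2 10 6 12 13 11 7)| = 30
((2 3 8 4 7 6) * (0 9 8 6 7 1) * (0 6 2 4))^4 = (0 9 8)(1 6 4)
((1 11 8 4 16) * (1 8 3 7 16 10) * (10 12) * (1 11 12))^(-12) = (1 16 11)(3 12 8)(4 7 10)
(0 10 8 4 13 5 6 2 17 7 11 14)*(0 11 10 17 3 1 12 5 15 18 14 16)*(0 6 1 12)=(0 17 7 10 8 4 13 15 18 14 11 16 6 2 3 12 5 1)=[17, 0, 3, 12, 13, 1, 2, 10, 4, 9, 8, 16, 5, 15, 11, 18, 6, 7, 14]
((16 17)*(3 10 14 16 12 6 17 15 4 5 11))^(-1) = (3 11 5 4 15 16 14 10)(6 12 17)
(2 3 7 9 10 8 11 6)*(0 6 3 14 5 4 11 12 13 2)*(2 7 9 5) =(0 6)(2 14)(3 9 10 8 12 13 7 5 4 11) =[6, 1, 14, 9, 11, 4, 0, 5, 12, 10, 8, 3, 13, 7, 2]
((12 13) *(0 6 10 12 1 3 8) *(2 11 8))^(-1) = (0 8 11 2 3 1 13 12 10 6) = ((0 6 10 12 13 1 3 2 11 8))^(-1)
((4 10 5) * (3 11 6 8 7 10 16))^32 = (3 10 11 5 6 4 8 16 7)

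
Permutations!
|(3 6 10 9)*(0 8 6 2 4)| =8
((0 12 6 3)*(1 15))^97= ((0 12 6 3)(1 15))^97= (0 12 6 3)(1 15)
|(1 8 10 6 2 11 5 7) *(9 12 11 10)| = |(1 8 9 12 11 5 7)(2 10 6)| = 21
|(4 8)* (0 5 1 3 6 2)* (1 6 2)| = 6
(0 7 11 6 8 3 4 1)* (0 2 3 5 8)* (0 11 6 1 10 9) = (0 7 6 11 1 2 3 4 10 9)(5 8) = [7, 2, 3, 4, 10, 8, 11, 6, 5, 0, 9, 1]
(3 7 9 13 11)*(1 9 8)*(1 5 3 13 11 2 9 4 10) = (1 4 10)(2 9 11 13)(3 7 8 5) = [0, 4, 9, 7, 10, 3, 6, 8, 5, 11, 1, 13, 12, 2]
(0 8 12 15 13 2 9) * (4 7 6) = (0 8 12 15 13 2 9)(4 7 6) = [8, 1, 9, 3, 7, 5, 4, 6, 12, 0, 10, 11, 15, 2, 14, 13]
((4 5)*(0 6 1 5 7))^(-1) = (0 7 4 5 1 6)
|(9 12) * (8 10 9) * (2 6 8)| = 6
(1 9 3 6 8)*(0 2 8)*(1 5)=(0 2 8 5 1 9 3 6)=[2, 9, 8, 6, 4, 1, 0, 7, 5, 3]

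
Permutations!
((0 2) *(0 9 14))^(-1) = ((0 2 9 14))^(-1) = (0 14 9 2)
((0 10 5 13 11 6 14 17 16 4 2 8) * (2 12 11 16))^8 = (0 6 13 2 12 10 14 16 8 11 5 17 4)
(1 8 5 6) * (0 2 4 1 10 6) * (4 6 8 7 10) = (0 2 6 4 1 7 10 8 5) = [2, 7, 6, 3, 1, 0, 4, 10, 5, 9, 8]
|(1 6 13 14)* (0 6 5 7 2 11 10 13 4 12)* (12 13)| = |(0 6 4 13 14 1 5 7 2 11 10 12)| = 12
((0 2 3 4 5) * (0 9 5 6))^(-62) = ((0 2 3 4 6)(5 9))^(-62) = (9)(0 4 2 6 3)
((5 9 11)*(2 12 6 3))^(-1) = (2 3 6 12)(5 11 9)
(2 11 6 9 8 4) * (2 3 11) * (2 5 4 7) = (2 5 4 3 11 6 9 8 7) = [0, 1, 5, 11, 3, 4, 9, 2, 7, 8, 10, 6]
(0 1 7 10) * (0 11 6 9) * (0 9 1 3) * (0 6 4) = (0 3 6 1 7 10 11 4) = [3, 7, 2, 6, 0, 5, 1, 10, 8, 9, 11, 4]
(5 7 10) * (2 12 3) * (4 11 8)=(2 12 3)(4 11 8)(5 7 10)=[0, 1, 12, 2, 11, 7, 6, 10, 4, 9, 5, 8, 3]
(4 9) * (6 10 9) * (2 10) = [0, 1, 10, 3, 6, 5, 2, 7, 8, 4, 9] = (2 10 9 4 6)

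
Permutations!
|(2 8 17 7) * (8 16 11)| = |(2 16 11 8 17 7)| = 6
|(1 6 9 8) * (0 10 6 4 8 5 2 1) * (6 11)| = |(0 10 11 6 9 5 2 1 4 8)| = 10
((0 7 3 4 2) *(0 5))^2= (0 3 2)(4 5 7)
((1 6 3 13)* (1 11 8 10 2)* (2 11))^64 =((1 6 3 13 2)(8 10 11))^64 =(1 2 13 3 6)(8 10 11)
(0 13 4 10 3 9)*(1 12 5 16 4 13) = (0 1 12 5 16 4 10 3 9) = [1, 12, 2, 9, 10, 16, 6, 7, 8, 0, 3, 11, 5, 13, 14, 15, 4]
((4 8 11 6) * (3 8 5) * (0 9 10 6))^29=(0 10 4 3 11 9 6 5 8)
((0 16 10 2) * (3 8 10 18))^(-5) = (0 18 8 2 16 3 10)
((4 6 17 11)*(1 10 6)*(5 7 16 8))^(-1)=(1 4 11 17 6 10)(5 8 16 7)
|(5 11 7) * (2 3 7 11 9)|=5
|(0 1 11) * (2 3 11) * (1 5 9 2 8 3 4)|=|(0 5 9 2 4 1 8 3 11)|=9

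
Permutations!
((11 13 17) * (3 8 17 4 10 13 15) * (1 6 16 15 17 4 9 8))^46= ((1 6 16 15 3)(4 10 13 9 8)(11 17))^46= (17)(1 6 16 15 3)(4 10 13 9 8)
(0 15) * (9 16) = (0 15)(9 16) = [15, 1, 2, 3, 4, 5, 6, 7, 8, 16, 10, 11, 12, 13, 14, 0, 9]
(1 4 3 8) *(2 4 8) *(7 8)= (1 7 8)(2 4 3)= [0, 7, 4, 2, 3, 5, 6, 8, 1]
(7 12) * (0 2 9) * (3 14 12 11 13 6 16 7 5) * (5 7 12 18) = (0 2 9)(3 14 18 5)(6 16 12 7 11 13) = [2, 1, 9, 14, 4, 3, 16, 11, 8, 0, 10, 13, 7, 6, 18, 15, 12, 17, 5]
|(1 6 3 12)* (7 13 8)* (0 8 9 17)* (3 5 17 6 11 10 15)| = 24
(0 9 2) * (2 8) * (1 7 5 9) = (0 1 7 5 9 8 2) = [1, 7, 0, 3, 4, 9, 6, 5, 2, 8]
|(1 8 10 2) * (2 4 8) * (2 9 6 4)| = 7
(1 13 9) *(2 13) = (1 2 13 9) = [0, 2, 13, 3, 4, 5, 6, 7, 8, 1, 10, 11, 12, 9]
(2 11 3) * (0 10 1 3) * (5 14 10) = (0 5 14 10 1 3 2 11) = [5, 3, 11, 2, 4, 14, 6, 7, 8, 9, 1, 0, 12, 13, 10]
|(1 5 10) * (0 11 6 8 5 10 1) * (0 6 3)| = 15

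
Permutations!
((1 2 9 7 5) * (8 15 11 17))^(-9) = (1 2 9 7 5)(8 17 11 15)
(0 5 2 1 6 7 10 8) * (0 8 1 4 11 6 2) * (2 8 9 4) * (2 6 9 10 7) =(0 5)(1 8 10)(2 6)(4 11 9) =[5, 8, 6, 3, 11, 0, 2, 7, 10, 4, 1, 9]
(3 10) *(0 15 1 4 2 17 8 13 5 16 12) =[15, 4, 17, 10, 2, 16, 6, 7, 13, 9, 3, 11, 0, 5, 14, 1, 12, 8] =(0 15 1 4 2 17 8 13 5 16 12)(3 10)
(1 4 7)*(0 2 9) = [2, 4, 9, 3, 7, 5, 6, 1, 8, 0] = (0 2 9)(1 4 7)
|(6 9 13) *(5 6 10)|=5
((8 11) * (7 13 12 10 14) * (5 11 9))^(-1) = ((5 11 8 9)(7 13 12 10 14))^(-1) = (5 9 8 11)(7 14 10 12 13)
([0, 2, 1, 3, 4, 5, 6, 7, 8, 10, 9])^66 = (10)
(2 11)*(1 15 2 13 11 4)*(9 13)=(1 15 2 4)(9 13 11)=[0, 15, 4, 3, 1, 5, 6, 7, 8, 13, 10, 9, 12, 11, 14, 2]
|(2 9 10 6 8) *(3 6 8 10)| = |(2 9 3 6 10 8)| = 6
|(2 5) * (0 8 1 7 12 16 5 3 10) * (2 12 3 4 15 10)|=9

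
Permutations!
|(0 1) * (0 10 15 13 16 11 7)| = 8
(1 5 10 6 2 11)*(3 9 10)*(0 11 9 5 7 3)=(0 11 1 7 3 5)(2 9 10 6)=[11, 7, 9, 5, 4, 0, 2, 3, 8, 10, 6, 1]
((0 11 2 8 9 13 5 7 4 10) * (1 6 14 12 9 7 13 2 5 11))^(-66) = ((0 1 6 14 12 9 2 8 7 4 10)(5 13 11))^(-66) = (14)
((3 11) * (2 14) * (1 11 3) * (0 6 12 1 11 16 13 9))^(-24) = ((0 6 12 1 16 13 9)(2 14))^(-24) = (0 16 6 13 12 9 1)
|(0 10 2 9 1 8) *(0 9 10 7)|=6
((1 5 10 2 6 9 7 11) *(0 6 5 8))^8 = (0 6 9 7 11 1 8)(2 10 5)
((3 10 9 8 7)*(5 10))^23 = ((3 5 10 9 8 7))^23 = (3 7 8 9 10 5)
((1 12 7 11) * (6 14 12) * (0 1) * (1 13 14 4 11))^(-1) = ((0 13 14 12 7 1 6 4 11))^(-1) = (0 11 4 6 1 7 12 14 13)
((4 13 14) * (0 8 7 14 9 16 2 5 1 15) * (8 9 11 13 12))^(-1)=((0 9 16 2 5 1 15)(4 12 8 7 14)(11 13))^(-1)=(0 15 1 5 2 16 9)(4 14 7 8 12)(11 13)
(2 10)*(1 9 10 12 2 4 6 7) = (1 9 10 4 6 7)(2 12) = [0, 9, 12, 3, 6, 5, 7, 1, 8, 10, 4, 11, 2]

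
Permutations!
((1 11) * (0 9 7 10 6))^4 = ((0 9 7 10 6)(1 11))^4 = (11)(0 6 10 7 9)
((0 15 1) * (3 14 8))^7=(0 15 1)(3 14 8)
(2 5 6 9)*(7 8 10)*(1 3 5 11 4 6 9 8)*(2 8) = [0, 3, 11, 5, 6, 9, 2, 1, 10, 8, 7, 4] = (1 3 5 9 8 10 7)(2 11 4 6)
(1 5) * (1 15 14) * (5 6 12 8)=(1 6 12 8 5 15 14)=[0, 6, 2, 3, 4, 15, 12, 7, 5, 9, 10, 11, 8, 13, 1, 14]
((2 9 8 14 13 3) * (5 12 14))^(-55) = ((2 9 8 5 12 14 13 3))^(-55) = (2 9 8 5 12 14 13 3)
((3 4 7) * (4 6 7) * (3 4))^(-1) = (3 4 7 6)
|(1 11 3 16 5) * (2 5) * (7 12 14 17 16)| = |(1 11 3 7 12 14 17 16 2 5)| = 10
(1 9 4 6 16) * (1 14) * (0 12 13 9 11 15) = (0 12 13 9 4 6 16 14 1 11 15) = [12, 11, 2, 3, 6, 5, 16, 7, 8, 4, 10, 15, 13, 9, 1, 0, 14]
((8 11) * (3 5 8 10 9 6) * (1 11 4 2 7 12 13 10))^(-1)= (1 11)(2 4 8 5 3 6 9 10 13 12 7)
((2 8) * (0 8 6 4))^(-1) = ((0 8 2 6 4))^(-1) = (0 4 6 2 8)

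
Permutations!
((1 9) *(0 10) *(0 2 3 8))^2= (0 2 8 10 3)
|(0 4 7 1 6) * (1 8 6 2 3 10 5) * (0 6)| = 20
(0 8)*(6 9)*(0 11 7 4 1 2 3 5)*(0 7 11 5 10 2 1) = (11)(0 8 5 7 4)(2 3 10)(6 9) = [8, 1, 3, 10, 0, 7, 9, 4, 5, 6, 2, 11]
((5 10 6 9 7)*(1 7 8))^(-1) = (1 8 9 6 10 5 7)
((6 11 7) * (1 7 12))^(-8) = ((1 7 6 11 12))^(-8) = (1 6 12 7 11)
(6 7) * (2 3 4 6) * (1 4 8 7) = (1 4 6)(2 3 8 7) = [0, 4, 3, 8, 6, 5, 1, 2, 7]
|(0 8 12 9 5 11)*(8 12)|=|(0 12 9 5 11)|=5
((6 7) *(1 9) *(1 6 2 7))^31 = ((1 9 6)(2 7))^31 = (1 9 6)(2 7)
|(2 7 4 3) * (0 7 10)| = |(0 7 4 3 2 10)| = 6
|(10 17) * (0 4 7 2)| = 4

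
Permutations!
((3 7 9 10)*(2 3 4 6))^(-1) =((2 3 7 9 10 4 6))^(-1) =(2 6 4 10 9 7 3)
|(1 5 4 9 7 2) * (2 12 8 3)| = |(1 5 4 9 7 12 8 3 2)| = 9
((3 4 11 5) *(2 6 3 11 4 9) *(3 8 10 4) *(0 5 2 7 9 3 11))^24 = (11)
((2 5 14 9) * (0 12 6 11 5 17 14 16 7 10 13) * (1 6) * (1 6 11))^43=((0 12 6 1 11 5 16 7 10 13)(2 17 14 9))^43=(0 1 16 13 6 5 10 12 11 7)(2 9 14 17)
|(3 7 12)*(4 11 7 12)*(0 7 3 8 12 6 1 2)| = 8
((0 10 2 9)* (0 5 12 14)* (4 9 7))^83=(0 2 4 5 14 10 7 9 12)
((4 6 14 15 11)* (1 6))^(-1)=(1 4 11 15 14 6)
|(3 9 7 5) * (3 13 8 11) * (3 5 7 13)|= |(3 9 13 8 11 5)|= 6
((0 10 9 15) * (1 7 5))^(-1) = ((0 10 9 15)(1 7 5))^(-1) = (0 15 9 10)(1 5 7)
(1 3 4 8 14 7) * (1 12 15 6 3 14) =(1 14 7 12 15 6 3 4 8) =[0, 14, 2, 4, 8, 5, 3, 12, 1, 9, 10, 11, 15, 13, 7, 6]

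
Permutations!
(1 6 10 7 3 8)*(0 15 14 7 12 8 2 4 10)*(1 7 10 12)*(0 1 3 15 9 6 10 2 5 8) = (0 9 6 1 10 3 5 8 7 15 14 2 4 12) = [9, 10, 4, 5, 12, 8, 1, 15, 7, 6, 3, 11, 0, 13, 2, 14]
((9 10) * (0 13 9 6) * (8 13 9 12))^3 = ((0 9 10 6)(8 13 12))^3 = (13)(0 6 10 9)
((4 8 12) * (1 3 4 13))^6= ((1 3 4 8 12 13))^6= (13)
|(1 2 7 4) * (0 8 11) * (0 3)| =|(0 8 11 3)(1 2 7 4)| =4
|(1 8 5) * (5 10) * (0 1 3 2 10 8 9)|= 12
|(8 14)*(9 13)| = |(8 14)(9 13)| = 2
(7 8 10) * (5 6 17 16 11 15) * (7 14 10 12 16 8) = (5 6 17 8 12 16 11 15)(10 14) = [0, 1, 2, 3, 4, 6, 17, 7, 12, 9, 14, 15, 16, 13, 10, 5, 11, 8]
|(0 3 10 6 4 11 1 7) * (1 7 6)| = 8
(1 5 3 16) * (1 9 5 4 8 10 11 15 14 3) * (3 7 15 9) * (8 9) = [0, 4, 2, 16, 9, 1, 6, 15, 10, 5, 11, 8, 12, 13, 7, 14, 3] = (1 4 9 5)(3 16)(7 15 14)(8 10 11)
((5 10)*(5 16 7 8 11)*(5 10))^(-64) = ((7 8 11 10 16))^(-64) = (7 8 11 10 16)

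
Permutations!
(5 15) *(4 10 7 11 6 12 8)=[0, 1, 2, 3, 10, 15, 12, 11, 4, 9, 7, 6, 8, 13, 14, 5]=(4 10 7 11 6 12 8)(5 15)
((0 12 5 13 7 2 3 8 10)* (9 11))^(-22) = ((0 12 5 13 7 2 3 8 10)(9 11))^(-22) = (0 2 12 3 5 8 13 10 7)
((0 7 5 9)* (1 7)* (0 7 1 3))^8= (5 7 9)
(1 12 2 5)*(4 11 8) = [0, 12, 5, 3, 11, 1, 6, 7, 4, 9, 10, 8, 2] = (1 12 2 5)(4 11 8)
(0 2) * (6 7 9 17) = (0 2)(6 7 9 17) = [2, 1, 0, 3, 4, 5, 7, 9, 8, 17, 10, 11, 12, 13, 14, 15, 16, 6]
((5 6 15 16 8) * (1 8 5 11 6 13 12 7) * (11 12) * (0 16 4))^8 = ((0 16 5 13 11 6 15 4)(1 8 12 7))^8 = (16)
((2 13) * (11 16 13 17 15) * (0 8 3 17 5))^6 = ((0 8 3 17 15 11 16 13 2 5))^6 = (0 16 3 2 15)(5 11 8 13 17)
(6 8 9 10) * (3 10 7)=(3 10 6 8 9 7)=[0, 1, 2, 10, 4, 5, 8, 3, 9, 7, 6]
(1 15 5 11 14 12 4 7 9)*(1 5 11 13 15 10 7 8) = (1 10 7 9 5 13 15 11 14 12 4 8) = [0, 10, 2, 3, 8, 13, 6, 9, 1, 5, 7, 14, 4, 15, 12, 11]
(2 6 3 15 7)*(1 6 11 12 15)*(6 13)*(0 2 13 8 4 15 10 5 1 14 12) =(0 2 11)(1 8 4 15 7 13 6 3 14 12 10 5) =[2, 8, 11, 14, 15, 1, 3, 13, 4, 9, 5, 0, 10, 6, 12, 7]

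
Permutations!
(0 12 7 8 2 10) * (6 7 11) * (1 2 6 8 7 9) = (0 12 11 8 6 9 1 2 10) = [12, 2, 10, 3, 4, 5, 9, 7, 6, 1, 0, 8, 11]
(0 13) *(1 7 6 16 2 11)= (0 13)(1 7 6 16 2 11)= [13, 7, 11, 3, 4, 5, 16, 6, 8, 9, 10, 1, 12, 0, 14, 15, 2]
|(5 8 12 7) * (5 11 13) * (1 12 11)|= 12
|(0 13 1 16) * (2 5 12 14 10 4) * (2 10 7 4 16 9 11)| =13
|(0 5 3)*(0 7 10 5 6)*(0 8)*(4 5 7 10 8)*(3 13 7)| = 14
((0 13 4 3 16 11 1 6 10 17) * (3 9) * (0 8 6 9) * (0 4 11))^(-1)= (0 16 3 9 1 11 13)(6 8 17 10)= ((0 13 11 1 9 3 16)(6 10 17 8))^(-1)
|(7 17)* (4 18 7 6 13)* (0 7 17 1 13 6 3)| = 8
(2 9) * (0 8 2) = [8, 1, 9, 3, 4, 5, 6, 7, 2, 0] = (0 8 2 9)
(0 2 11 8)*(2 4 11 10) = (0 4 11 8)(2 10) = [4, 1, 10, 3, 11, 5, 6, 7, 0, 9, 2, 8]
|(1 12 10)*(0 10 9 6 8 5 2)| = |(0 10 1 12 9 6 8 5 2)| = 9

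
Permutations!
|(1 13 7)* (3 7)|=4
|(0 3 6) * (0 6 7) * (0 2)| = 4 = |(0 3 7 2)|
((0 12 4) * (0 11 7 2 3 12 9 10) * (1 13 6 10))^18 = (13)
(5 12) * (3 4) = (3 4)(5 12) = [0, 1, 2, 4, 3, 12, 6, 7, 8, 9, 10, 11, 5]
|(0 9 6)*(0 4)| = |(0 9 6 4)| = 4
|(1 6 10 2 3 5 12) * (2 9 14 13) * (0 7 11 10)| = 13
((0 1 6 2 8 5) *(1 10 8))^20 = ((0 10 8 5)(1 6 2))^20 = (10)(1 2 6)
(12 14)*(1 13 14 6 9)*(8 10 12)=(1 13 14 8 10 12 6 9)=[0, 13, 2, 3, 4, 5, 9, 7, 10, 1, 12, 11, 6, 14, 8]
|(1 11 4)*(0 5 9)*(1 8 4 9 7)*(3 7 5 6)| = |(0 6 3 7 1 11 9)(4 8)| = 14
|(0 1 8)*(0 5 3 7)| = 6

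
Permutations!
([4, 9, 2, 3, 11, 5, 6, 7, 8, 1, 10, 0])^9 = [0, 9, 2, 3, 4, 5, 6, 7, 8, 1, 10, 11]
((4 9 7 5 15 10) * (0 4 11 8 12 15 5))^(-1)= (0 7 9 4)(8 11 10 15 12)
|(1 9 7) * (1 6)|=4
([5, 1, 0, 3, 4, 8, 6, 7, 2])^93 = (0 5 8 2)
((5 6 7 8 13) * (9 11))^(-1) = ((5 6 7 8 13)(9 11))^(-1) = (5 13 8 7 6)(9 11)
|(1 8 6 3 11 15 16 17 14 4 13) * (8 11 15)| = 11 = |(1 11 8 6 3 15 16 17 14 4 13)|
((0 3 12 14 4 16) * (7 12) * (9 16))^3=((0 3 7 12 14 4 9 16))^3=(0 12 9 3 14 16 7 4)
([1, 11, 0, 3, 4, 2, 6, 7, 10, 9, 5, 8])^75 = (0 5 8 1 2 10 11)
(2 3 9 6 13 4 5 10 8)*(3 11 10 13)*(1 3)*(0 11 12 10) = [11, 3, 12, 9, 5, 13, 1, 7, 2, 6, 8, 0, 10, 4] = (0 11)(1 3 9 6)(2 12 10 8)(4 5 13)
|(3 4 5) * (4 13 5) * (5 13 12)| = 3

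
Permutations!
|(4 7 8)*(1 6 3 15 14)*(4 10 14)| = |(1 6 3 15 4 7 8 10 14)| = 9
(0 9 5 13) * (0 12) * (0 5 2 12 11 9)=(2 12 5 13 11 9)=[0, 1, 12, 3, 4, 13, 6, 7, 8, 2, 10, 9, 5, 11]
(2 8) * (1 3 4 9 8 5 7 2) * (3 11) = [0, 11, 5, 4, 9, 7, 6, 2, 1, 8, 10, 3] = (1 11 3 4 9 8)(2 5 7)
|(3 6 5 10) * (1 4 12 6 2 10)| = |(1 4 12 6 5)(2 10 3)| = 15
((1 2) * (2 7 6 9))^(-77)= ((1 7 6 9 2))^(-77)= (1 9 7 2 6)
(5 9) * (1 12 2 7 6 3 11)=(1 12 2 7 6 3 11)(5 9)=[0, 12, 7, 11, 4, 9, 3, 6, 8, 5, 10, 1, 2]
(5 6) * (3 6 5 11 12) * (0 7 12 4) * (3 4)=(0 7 12 4)(3 6 11)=[7, 1, 2, 6, 0, 5, 11, 12, 8, 9, 10, 3, 4]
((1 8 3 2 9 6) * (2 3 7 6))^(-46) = (9)(1 7)(6 8)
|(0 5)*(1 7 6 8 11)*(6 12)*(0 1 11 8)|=|(0 5 1 7 12 6)|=6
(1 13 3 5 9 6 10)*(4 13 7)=(1 7 4 13 3 5 9 6 10)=[0, 7, 2, 5, 13, 9, 10, 4, 8, 6, 1, 11, 12, 3]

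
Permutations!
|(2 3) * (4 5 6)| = |(2 3)(4 5 6)| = 6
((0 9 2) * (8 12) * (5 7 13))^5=(0 2 9)(5 13 7)(8 12)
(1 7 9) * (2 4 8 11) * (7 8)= (1 8 11 2 4 7 9)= [0, 8, 4, 3, 7, 5, 6, 9, 11, 1, 10, 2]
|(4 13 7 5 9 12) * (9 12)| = 5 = |(4 13 7 5 12)|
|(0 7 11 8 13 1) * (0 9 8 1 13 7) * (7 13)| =|(1 9 8 13 7 11)| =6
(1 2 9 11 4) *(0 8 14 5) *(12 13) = (0 8 14 5)(1 2 9 11 4)(12 13) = [8, 2, 9, 3, 1, 0, 6, 7, 14, 11, 10, 4, 13, 12, 5]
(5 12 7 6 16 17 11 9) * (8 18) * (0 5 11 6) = (0 5 12 7)(6 16 17)(8 18)(9 11) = [5, 1, 2, 3, 4, 12, 16, 0, 18, 11, 10, 9, 7, 13, 14, 15, 17, 6, 8]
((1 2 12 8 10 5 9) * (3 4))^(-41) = ((1 2 12 8 10 5 9)(3 4))^(-41) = (1 2 12 8 10 5 9)(3 4)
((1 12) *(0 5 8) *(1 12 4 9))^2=(12)(0 8 5)(1 9 4)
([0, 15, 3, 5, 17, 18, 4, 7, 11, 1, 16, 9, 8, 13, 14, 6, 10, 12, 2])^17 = [0, 9, 3, 5, 6, 18, 15, 7, 12, 11, 16, 8, 17, 13, 14, 1, 10, 4, 2]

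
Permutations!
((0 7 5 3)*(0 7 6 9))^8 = (0 9 6)(3 5 7) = ((0 6 9)(3 7 5))^8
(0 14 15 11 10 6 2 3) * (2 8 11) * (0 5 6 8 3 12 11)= (0 14 15 2 12 11 10 8)(3 5 6)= [14, 1, 12, 5, 4, 6, 3, 7, 0, 9, 8, 10, 11, 13, 15, 2]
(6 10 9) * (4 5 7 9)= [0, 1, 2, 3, 5, 7, 10, 9, 8, 6, 4]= (4 5 7 9 6 10)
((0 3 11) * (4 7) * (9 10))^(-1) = (0 11 3)(4 7)(9 10)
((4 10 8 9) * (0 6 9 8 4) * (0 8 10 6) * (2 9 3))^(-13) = ((2 9 8 10 4 6 3))^(-13) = (2 9 8 10 4 6 3)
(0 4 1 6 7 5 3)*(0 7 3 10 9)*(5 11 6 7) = (0 4 1 7 11 6 3 5 10 9) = [4, 7, 2, 5, 1, 10, 3, 11, 8, 0, 9, 6]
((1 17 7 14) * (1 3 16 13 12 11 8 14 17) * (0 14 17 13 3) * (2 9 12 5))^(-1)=(0 14)(2 5 13 7 17 8 11 12 9)(3 16)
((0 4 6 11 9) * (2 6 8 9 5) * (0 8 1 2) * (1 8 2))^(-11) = (0 6 8 5 2 4 11 9)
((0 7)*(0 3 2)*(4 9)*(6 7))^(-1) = (0 2 3 7 6)(4 9) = ((0 6 7 3 2)(4 9))^(-1)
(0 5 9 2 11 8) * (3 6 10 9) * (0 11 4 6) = (0 5 3)(2 4 6 10 9)(8 11) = [5, 1, 4, 0, 6, 3, 10, 7, 11, 2, 9, 8]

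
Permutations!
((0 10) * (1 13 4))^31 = (0 10)(1 13 4)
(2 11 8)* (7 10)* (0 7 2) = (0 7 10 2 11 8) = [7, 1, 11, 3, 4, 5, 6, 10, 0, 9, 2, 8]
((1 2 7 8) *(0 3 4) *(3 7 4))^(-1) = (0 4 2 1 8 7)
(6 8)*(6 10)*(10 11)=[0, 1, 2, 3, 4, 5, 8, 7, 11, 9, 6, 10]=(6 8 11 10)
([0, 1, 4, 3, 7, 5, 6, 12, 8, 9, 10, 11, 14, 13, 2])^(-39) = (2 4 7 12 14)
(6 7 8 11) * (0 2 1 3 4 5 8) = (0 2 1 3 4 5 8 11 6 7) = [2, 3, 1, 4, 5, 8, 7, 0, 11, 9, 10, 6]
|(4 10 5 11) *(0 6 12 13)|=4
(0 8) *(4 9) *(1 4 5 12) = (0 8)(1 4 9 5 12) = [8, 4, 2, 3, 9, 12, 6, 7, 0, 5, 10, 11, 1]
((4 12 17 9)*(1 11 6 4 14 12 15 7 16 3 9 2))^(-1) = ((1 11 6 4 15 7 16 3 9 14 12 17 2))^(-1) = (1 2 17 12 14 9 3 16 7 15 4 6 11)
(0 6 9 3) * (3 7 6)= (0 3)(6 9 7)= [3, 1, 2, 0, 4, 5, 9, 6, 8, 7]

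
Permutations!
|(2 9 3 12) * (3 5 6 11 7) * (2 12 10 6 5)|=10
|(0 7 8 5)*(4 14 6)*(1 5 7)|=|(0 1 5)(4 14 6)(7 8)|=6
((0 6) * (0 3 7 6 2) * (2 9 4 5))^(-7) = ((0 9 4 5 2)(3 7 6))^(-7) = (0 5 9 2 4)(3 6 7)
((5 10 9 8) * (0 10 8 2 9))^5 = ((0 10)(2 9)(5 8))^5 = (0 10)(2 9)(5 8)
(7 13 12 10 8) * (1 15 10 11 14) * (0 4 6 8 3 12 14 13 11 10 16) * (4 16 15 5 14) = (0 16)(1 5 14)(3 12 10)(4 6 8 7 11 13) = [16, 5, 2, 12, 6, 14, 8, 11, 7, 9, 3, 13, 10, 4, 1, 15, 0]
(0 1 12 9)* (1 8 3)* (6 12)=(0 8 3 1 6 12 9)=[8, 6, 2, 1, 4, 5, 12, 7, 3, 0, 10, 11, 9]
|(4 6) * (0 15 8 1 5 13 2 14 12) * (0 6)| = 11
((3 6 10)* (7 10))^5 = ((3 6 7 10))^5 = (3 6 7 10)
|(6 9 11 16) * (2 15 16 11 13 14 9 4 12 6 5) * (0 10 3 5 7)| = |(0 10 3 5 2 15 16 7)(4 12 6)(9 13 14)| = 24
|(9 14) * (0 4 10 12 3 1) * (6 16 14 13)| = 30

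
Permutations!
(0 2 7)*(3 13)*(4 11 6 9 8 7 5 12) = (0 2 5 12 4 11 6 9 8 7)(3 13) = [2, 1, 5, 13, 11, 12, 9, 0, 7, 8, 10, 6, 4, 3]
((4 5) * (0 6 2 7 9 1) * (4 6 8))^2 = (0 4 6 7 1 8 5 2 9)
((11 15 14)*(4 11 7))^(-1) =((4 11 15 14 7))^(-1) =(4 7 14 15 11)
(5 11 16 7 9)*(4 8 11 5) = (4 8 11 16 7 9) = [0, 1, 2, 3, 8, 5, 6, 9, 11, 4, 10, 16, 12, 13, 14, 15, 7]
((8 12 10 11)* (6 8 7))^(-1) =((6 8 12 10 11 7))^(-1) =(6 7 11 10 12 8)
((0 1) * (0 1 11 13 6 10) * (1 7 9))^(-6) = ((0 11 13 6 10)(1 7 9))^(-6) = (0 10 6 13 11)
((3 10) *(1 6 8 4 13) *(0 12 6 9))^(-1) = (0 9 1 13 4 8 6 12)(3 10)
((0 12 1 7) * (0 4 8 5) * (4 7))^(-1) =(0 5 8 4 1 12) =((0 12 1 4 8 5))^(-1)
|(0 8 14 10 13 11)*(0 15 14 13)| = 7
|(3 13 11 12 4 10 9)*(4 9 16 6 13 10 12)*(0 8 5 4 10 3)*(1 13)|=|(0 8 5 4 12 9)(1 13 11 10 16 6)|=6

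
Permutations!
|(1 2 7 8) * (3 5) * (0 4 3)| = |(0 4 3 5)(1 2 7 8)| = 4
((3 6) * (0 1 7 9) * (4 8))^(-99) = (0 1 7 9)(3 6)(4 8)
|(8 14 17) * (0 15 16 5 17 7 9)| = 9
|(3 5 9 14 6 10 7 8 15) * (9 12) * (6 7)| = |(3 5 12 9 14 7 8 15)(6 10)| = 8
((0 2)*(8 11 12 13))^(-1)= ((0 2)(8 11 12 13))^(-1)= (0 2)(8 13 12 11)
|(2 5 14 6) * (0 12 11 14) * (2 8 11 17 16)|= 12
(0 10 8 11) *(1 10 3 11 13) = (0 3 11)(1 10 8 13) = [3, 10, 2, 11, 4, 5, 6, 7, 13, 9, 8, 0, 12, 1]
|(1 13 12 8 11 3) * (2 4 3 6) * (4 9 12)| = |(1 13 4 3)(2 9 12 8 11 6)| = 12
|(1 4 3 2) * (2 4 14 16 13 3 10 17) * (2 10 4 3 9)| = 6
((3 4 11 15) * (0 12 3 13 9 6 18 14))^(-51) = (0 11 6 12 15 18 3 13 14 4 9)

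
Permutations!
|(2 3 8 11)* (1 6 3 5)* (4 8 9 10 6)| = |(1 4 8 11 2 5)(3 9 10 6)| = 12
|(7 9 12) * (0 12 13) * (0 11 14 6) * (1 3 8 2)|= |(0 12 7 9 13 11 14 6)(1 3 8 2)|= 8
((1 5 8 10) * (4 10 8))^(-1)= ((1 5 4 10))^(-1)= (1 10 4 5)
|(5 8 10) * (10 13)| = 4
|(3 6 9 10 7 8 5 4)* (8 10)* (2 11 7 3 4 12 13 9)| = 30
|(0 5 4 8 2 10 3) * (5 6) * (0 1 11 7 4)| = 24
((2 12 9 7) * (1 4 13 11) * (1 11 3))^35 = (1 3 13 4)(2 7 9 12)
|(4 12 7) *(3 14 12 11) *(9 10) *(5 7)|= 14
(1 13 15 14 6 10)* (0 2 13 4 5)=(0 2 13 15 14 6 10 1 4 5)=[2, 4, 13, 3, 5, 0, 10, 7, 8, 9, 1, 11, 12, 15, 6, 14]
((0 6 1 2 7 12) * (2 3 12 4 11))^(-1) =((0 6 1 3 12)(2 7 4 11))^(-1) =(0 12 3 1 6)(2 11 4 7)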